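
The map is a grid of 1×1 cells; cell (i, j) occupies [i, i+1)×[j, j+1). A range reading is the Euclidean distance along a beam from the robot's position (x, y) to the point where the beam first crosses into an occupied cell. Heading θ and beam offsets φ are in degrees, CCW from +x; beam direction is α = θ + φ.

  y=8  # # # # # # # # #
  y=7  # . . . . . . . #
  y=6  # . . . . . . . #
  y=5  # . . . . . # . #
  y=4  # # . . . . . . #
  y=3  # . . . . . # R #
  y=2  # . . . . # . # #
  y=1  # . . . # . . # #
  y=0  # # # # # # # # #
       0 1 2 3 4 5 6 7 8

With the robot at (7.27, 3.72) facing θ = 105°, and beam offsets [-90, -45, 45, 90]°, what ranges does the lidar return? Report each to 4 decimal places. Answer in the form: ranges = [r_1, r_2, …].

beam 1: φ=-90°, α=15°
  cosα=0.9659 sinα=0.2588 | (7,3) | tMaxX 0.7558 tMaxY 1.0818 | tΔX 1.0353 tΔY 3.8637
    t=0.7558 [x] (8,3) — stop
  → r_1 = 0.7558
beam 2: φ=-45°, α=60°
  cosα=0.5000 sinα=0.8660 | (7,3) | tMaxX 1.4600 tMaxY 0.3233 | tΔX 2.0000 tΔY 1.1547
    t=0.3233 [y] (7,4)
    t=1.4600 [x] (8,4) — stop
  → r_2 = 1.4600
beam 3: φ=45°, α=150°
  cosα=-0.8660 sinα=0.5000 | (7,3) | tMaxX 0.3118 tMaxY 0.5600 | tΔX 1.1547 tΔY 2.0000
    t=0.3118 [x] (6,3) — stop
  → r_3 = 0.3118
beam 4: φ=90°, α=195°
  cosα=-0.9659 sinα=-0.2588 | (7,3) | tMaxX 0.2795 tMaxY 2.7819 | tΔX 1.0353 tΔY 3.8637
    t=0.2795 [x] (6,3) — stop
  → r_4 = 0.2795

ranges = [0.7558, 1.4600, 0.3118, 0.2795]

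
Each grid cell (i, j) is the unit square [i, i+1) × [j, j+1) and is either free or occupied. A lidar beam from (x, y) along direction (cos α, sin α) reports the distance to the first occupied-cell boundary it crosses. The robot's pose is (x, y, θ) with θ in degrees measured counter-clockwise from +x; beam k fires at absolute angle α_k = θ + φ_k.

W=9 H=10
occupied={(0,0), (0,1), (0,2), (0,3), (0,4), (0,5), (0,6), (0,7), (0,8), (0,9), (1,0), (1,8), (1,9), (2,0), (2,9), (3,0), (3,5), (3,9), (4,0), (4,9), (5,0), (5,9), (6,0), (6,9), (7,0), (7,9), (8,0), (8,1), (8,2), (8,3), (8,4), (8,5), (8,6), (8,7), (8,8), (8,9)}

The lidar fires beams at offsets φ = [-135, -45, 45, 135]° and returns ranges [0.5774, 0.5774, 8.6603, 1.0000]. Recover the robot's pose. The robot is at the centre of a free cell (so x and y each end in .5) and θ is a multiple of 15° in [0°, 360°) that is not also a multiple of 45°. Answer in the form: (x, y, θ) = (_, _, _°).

(x, y, θ) = (7.5, 1.5, 75°)

Enumerate (i+0.5, j+0.5, θ) over the 54 free cells and 16 admissible headings. For each, cast all 4 beams and compare to the given ranges.
  (5.5, 4.5, 165°): beam 1 = 2.8868 ≠ 0.5774 ✗
  (6.5, 1.5, 330°): beam 1 = 1.9319 ≠ 0.5774 ✗
  (7.5, 2.5, 345°): beam 1 = 3.0000 ≠ 0.5774 ✗
  …
  (7.5, 1.5, 75°): r_1=0.5774, r_2=0.5774, r_3=8.6603, r_4=1.0000 — all match ✓
No second candidate reproduces the full scan.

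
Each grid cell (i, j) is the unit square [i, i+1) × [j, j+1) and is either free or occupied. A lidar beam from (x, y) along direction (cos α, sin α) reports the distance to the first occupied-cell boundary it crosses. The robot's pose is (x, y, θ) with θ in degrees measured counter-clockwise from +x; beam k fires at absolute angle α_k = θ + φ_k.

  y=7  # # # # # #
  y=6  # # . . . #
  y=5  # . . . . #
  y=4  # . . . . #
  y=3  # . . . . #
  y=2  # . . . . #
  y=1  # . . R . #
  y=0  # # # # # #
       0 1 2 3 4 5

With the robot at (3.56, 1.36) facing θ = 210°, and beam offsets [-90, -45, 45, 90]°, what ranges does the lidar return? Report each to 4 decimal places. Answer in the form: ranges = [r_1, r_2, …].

beam 1: φ=-90°, α=120°
  direction (-0.5000, 0.8660); cell (3,1); t to first gridline: x 1.1200, y 0.7390 (then +2.0000 / +1.1547)
    (3,2) via y @ 0.7390
    (2,2) via x @ 1.1200
    (2,3) via y @ 1.8937
    (2,4) via y @ 3.0484
    (1,4) via x @ 3.1200
    (1,5) via y @ 4.2031
    (0,5) via x @ 5.1200  # hit
  → r_1 = 5.1200
beam 2: φ=-45°, α=165°
  direction (-0.9659, 0.2588); cell (3,1); t to first gridline: x 0.5798, y 2.4728 (then +1.0353 / +3.8637)
    (2,1) via x @ 0.5798
    (1,1) via x @ 1.6150
    (1,2) via y @ 2.4728
    (0,2) via x @ 2.6503  # hit
  → r_2 = 2.6503
beam 3: φ=45°, α=255°
  direction (-0.2588, -0.9659); cell (3,1); t to first gridline: x 2.1637, y 0.3727 (then +3.8637 / +1.0353)
    (3,0) via y @ 0.3727  # hit
  → r_3 = 0.3727
beam 4: φ=90°, α=300°
  direction (0.5000, -0.8660); cell (3,1); t to first gridline: x 0.8800, y 0.4157 (then +2.0000 / +1.1547)
    (3,0) via y @ 0.4157  # hit
  → r_4 = 0.4157

ranges = [5.1200, 2.6503, 0.3727, 0.4157]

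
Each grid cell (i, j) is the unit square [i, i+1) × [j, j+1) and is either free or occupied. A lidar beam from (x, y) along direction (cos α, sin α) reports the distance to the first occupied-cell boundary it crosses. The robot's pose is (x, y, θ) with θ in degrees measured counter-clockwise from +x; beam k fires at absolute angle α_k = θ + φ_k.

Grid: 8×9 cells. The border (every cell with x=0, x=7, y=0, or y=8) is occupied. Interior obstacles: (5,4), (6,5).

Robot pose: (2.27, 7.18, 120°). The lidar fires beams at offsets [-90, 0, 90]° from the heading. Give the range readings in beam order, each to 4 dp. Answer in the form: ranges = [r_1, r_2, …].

ranges = [1.6400, 0.9469, 1.4665]

beam 1: φ=-90°, α=30°
  direction (0.8660, 0.5000); cell (2,7); t to first gridline: x 0.8429, y 1.6400 (then +1.1547 / +2.0000)
    (3,7) via x @ 0.8429
    (3,8) via y @ 1.6400  # hit
  → r_1 = 1.6400
beam 2: φ=0°, α=120°
  direction (-0.5000, 0.8660); cell (2,7); t to first gridline: x 0.5400, y 0.9469 (then +2.0000 / +1.1547)
    (1,7) via x @ 0.5400
    (1,8) via y @ 0.9469  # hit
  → r_2 = 0.9469
beam 3: φ=90°, α=210°
  direction (-0.8660, -0.5000); cell (2,7); t to first gridline: x 0.3118, y 0.3600 (then +1.1547 / +2.0000)
    (1,7) via x @ 0.3118
    (1,6) via y @ 0.3600
    (0,6) via x @ 1.4665  # hit
  → r_3 = 1.4665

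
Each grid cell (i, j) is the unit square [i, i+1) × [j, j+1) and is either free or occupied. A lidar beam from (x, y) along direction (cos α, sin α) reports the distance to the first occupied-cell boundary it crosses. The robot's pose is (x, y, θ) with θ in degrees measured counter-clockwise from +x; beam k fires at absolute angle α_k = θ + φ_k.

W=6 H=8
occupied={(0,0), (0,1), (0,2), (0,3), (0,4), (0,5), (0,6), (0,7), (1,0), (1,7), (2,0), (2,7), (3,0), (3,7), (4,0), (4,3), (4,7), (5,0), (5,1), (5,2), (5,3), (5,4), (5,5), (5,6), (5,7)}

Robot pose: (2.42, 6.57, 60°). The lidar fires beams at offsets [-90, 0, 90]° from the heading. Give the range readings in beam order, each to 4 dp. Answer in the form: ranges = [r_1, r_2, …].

ranges = [2.9791, 0.4965, 0.8600]

beam 1: φ=-90°, α=330°
  direction (0.8660, -0.5000); cell (2,6); t to first gridline: x 0.6697, y 1.1400 (then +1.1547 / +2.0000)
    (3,6) via x @ 0.6697
    (3,5) via y @ 1.1400
    (4,5) via x @ 1.8244
    (5,5) via x @ 2.9791  # hit
  → r_1 = 2.9791
beam 2: φ=0°, α=60°
  direction (0.5000, 0.8660); cell (2,6); t to first gridline: x 1.1600, y 0.4965 (then +2.0000 / +1.1547)
    (2,7) via y @ 0.4965  # hit
  → r_2 = 0.4965
beam 3: φ=90°, α=150°
  direction (-0.8660, 0.5000); cell (2,6); t to first gridline: x 0.4850, y 0.8600 (then +1.1547 / +2.0000)
    (1,6) via x @ 0.4850
    (1,7) via y @ 0.8600  # hit
  → r_3 = 0.8600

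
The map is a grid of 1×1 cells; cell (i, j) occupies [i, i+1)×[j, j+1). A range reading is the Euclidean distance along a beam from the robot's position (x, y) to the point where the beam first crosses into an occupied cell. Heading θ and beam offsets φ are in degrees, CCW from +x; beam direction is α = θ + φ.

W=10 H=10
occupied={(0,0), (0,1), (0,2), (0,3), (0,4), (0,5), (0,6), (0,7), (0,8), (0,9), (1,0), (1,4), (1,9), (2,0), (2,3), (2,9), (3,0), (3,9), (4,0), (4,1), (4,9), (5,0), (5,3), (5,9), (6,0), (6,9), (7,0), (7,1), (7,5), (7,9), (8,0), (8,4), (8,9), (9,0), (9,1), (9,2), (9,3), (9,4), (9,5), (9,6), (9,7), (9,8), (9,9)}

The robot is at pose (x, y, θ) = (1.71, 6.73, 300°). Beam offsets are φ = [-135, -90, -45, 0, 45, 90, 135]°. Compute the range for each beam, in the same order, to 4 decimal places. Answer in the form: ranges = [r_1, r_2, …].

beam 1: φ=-135°, α=165°
  d=(-0.9659,0.2588)  start (1,6)  tX=0.7350 tY=1.0432  stride 1/|dx|=1.0353 1/|dy|=3.8637
    cross x-line → (0,6), t=0.7350 (wall)
  → r_1 = 0.7350
beam 2: φ=-90°, α=210°
  d=(-0.8660,-0.5000)  start (1,6)  tX=0.8198 tY=1.4600  stride 1/|dx|=1.1547 1/|dy|=2.0000
    cross x-line → (0,6), t=0.8198 (wall)
  → r_2 = 0.8198
beam 3: φ=-45°, α=255°
  d=(-0.2588,-0.9659)  start (1,6)  tX=2.7432 tY=0.7558  stride 1/|dx|=3.8637 1/|dy|=1.0353
    cross y-line → (1,5), t=0.7558
    cross y-line → (1,4), t=1.7910 (wall)
  → r_3 = 1.7910
beam 4: φ=0°, α=300°
  d=(0.5000,-0.8660)  start (1,6)  tX=0.5800 tY=0.8429  stride 1/|dx|=2.0000 1/|dy|=1.1547
    cross x-line → (2,6), t=0.5800
    cross y-line → (2,5), t=0.8429
    cross y-line → (2,4), t=1.9976
    cross x-line → (3,4), t=2.5800
    cross y-line → (3,3), t=3.1523
    cross y-line → (3,2), t=4.3070
    cross x-line → (4,2), t=4.5800
    cross y-line → (4,1), t=5.4617 (wall)
  → r_4 = 5.4617
beam 5: φ=45°, α=345°
  d=(0.9659,-0.2588)  start (1,6)  tX=0.3002 tY=2.8205  stride 1/|dx|=1.0353 1/|dy|=3.8637
    cross x-line → (2,6), t=0.3002
    cross x-line → (3,6), t=1.3355
    cross x-line → (4,6), t=2.3708
    cross y-line → (4,5), t=2.8205
    cross x-line → (5,5), t=3.4061
    cross x-line → (6,5), t=4.4413
    cross x-line → (7,5), t=5.4766 (wall)
  → r_5 = 5.4766
beam 6: φ=90°, α=30°
  d=(0.8660,0.5000)  start (1,6)  tX=0.3349 tY=0.5400  stride 1/|dx|=1.1547 1/|dy|=2.0000
    cross x-line → (2,6), t=0.3349
    cross y-line → (2,7), t=0.5400
    cross x-line → (3,7), t=1.4896
    cross y-line → (3,8), t=2.5400
    cross x-line → (4,8), t=2.6443
    cross x-line → (5,8), t=3.7990
    cross y-line → (5,9), t=4.5400 (wall)
  → r_6 = 4.5400
beam 7: φ=135°, α=75°
  d=(0.2588,0.9659)  start (1,6)  tX=1.1205 tY=0.2795  stride 1/|dx|=3.8637 1/|dy|=1.0353
    cross y-line → (1,7), t=0.2795
    cross x-line → (2,7), t=1.1205
    cross y-line → (2,8), t=1.3148
    cross y-line → (2,9), t=2.3501 (wall)
  → r_7 = 2.3501

ranges = [0.7350, 0.8198, 1.7910, 5.4617, 5.4766, 4.5400, 2.3501]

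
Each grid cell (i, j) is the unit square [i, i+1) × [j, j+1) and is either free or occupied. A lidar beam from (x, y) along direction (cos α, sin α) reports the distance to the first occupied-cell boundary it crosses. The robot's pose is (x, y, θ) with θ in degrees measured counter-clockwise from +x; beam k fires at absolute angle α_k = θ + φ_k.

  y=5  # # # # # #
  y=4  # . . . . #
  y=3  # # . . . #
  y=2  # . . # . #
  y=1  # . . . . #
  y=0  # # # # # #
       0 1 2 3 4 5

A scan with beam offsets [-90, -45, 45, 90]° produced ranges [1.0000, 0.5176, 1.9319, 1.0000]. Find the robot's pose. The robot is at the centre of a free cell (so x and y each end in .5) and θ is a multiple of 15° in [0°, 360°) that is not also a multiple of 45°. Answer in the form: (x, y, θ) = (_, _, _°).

Candidates: 14 free-cell centres × 16 headings = 224 poses. Raycast each; keep the one whose scan matches to 4 dp.
  (4.5, 2.5, 30°): beam 4 = 2.8868 ≠ 1.0000 ✗
  (2.5, 4.5, 330°): beam 2 = 1.9319 ≠ 0.5176 ✗
  (4.5, 4.5, 105°): beam 1 = 0.5176 ≠ 1.0000 ✗
  …
  (2.5, 1.5, 300°): r_1=1.0000, r_2=0.5176, r_3=1.9319, r_4=1.0000 — all match ✓
Unique over the lattice → pose = (2.5, 1.5, 300°).

(x, y, θ) = (2.5, 1.5, 300°)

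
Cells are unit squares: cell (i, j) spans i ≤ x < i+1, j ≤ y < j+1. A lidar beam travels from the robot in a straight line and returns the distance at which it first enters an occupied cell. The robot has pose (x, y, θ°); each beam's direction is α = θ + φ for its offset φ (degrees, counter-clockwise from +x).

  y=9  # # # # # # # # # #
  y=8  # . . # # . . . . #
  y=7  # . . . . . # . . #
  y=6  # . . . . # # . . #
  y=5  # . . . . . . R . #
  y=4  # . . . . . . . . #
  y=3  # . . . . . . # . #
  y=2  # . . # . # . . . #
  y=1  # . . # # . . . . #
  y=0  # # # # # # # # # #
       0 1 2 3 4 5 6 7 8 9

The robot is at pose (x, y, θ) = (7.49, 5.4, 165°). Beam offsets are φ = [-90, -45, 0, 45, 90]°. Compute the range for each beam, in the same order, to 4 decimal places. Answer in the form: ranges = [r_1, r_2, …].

beam 1: φ=-90°, α=75°
  d=(0.2588,0.9659)  start (7,5)  tX=1.9705 tY=0.6212  stride 1/|dx|=3.8637 1/|dy|=1.0353
    cross y-line → (7,6), t=0.6212
    cross y-line → (7,7), t=1.6564
    cross x-line → (8,7), t=1.9705
    cross y-line → (8,8), t=2.6917
    cross y-line → (8,9), t=3.7270 (wall)
  → r_1 = 3.7270
beam 2: φ=-45°, α=120°
  d=(-0.5000,0.8660)  start (7,5)  tX=0.9800 tY=0.6928  stride 1/|dx|=2.0000 1/|dy|=1.1547
    cross y-line → (7,6), t=0.6928
    cross x-line → (6,6), t=0.9800 (wall)
  → r_2 = 0.9800
beam 3: φ=0°, α=165°
  d=(-0.9659,0.2588)  start (7,5)  tX=0.5073 tY=2.3182  stride 1/|dx|=1.0353 1/|dy|=3.8637
    cross x-line → (6,5), t=0.5073
    cross x-line → (5,5), t=1.5426
    cross y-line → (5,6), t=2.3182 (wall)
  → r_3 = 2.3182
beam 4: φ=45°, α=210°
  d=(-0.8660,-0.5000)  start (7,5)  tX=0.5658 tY=0.8000  stride 1/|dx|=1.1547 1/|dy|=2.0000
    cross x-line → (6,5), t=0.5658
    cross y-line → (6,4), t=0.8000
    cross x-line → (5,4), t=1.7205
    cross y-line → (5,3), t=2.8000
    cross x-line → (4,3), t=2.8752
    cross x-line → (3,3), t=4.0299
    cross y-line → (3,2), t=4.8000 (wall)
  → r_4 = 4.8000
beam 5: φ=90°, α=255°
  d=(-0.2588,-0.9659)  start (7,5)  tX=1.8932 tY=0.4141  stride 1/|dx|=3.8637 1/|dy|=1.0353
    cross y-line → (7,4), t=0.4141
    cross y-line → (7,3), t=1.4494 (wall)
  → r_5 = 1.4494

ranges = [3.7270, 0.9800, 2.3182, 4.8000, 1.4494]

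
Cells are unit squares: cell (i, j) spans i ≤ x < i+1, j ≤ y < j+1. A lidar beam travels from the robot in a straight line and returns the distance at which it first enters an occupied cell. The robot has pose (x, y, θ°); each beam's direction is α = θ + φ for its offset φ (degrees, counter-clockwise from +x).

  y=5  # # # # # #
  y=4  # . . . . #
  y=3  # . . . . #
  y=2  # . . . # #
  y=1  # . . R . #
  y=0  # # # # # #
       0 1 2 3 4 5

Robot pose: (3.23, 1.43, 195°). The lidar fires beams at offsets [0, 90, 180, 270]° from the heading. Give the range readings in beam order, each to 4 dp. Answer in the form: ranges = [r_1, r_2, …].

ranges = [1.6614, 0.4452, 1.8324, 3.6959]

beam 1: φ=0°, α=195°
  cosα=-0.9659 sinα=-0.2588 | (3,1) | tMaxX 0.2381 tMaxY 1.6614 | tΔX 1.0353 tΔY 3.8637
    t=0.2381 [x] (2,1)
    t=1.2734 [x] (1,1)
    t=1.6614 [y] (1,0) — stop
  → r_1 = 1.6614
beam 2: φ=90°, α=285°
  cosα=0.2588 sinα=-0.9659 | (3,1) | tMaxX 2.9751 tMaxY 0.4452 | tΔX 3.8637 tΔY 1.0353
    t=0.4452 [y] (3,0) — stop
  → r_2 = 0.4452
beam 3: φ=180°, α=15°
  cosα=0.9659 sinα=0.2588 | (3,1) | tMaxX 0.7972 tMaxY 2.2023 | tΔX 1.0353 tΔY 3.8637
    t=0.7972 [x] (4,1)
    t=1.8324 [x] (5,1) — stop
  → r_3 = 1.8324
beam 4: φ=270°, α=105°
  cosα=-0.2588 sinα=0.9659 | (3,1) | tMaxX 0.8887 tMaxY 0.5901 | tΔX 3.8637 tΔY 1.0353
    t=0.5901 [y] (3,2)
    t=0.8887 [x] (2,2)
    t=1.6254 [y] (2,3)
    t=2.6607 [y] (2,4)
    t=3.6959 [y] (2,5) — stop
  → r_4 = 3.6959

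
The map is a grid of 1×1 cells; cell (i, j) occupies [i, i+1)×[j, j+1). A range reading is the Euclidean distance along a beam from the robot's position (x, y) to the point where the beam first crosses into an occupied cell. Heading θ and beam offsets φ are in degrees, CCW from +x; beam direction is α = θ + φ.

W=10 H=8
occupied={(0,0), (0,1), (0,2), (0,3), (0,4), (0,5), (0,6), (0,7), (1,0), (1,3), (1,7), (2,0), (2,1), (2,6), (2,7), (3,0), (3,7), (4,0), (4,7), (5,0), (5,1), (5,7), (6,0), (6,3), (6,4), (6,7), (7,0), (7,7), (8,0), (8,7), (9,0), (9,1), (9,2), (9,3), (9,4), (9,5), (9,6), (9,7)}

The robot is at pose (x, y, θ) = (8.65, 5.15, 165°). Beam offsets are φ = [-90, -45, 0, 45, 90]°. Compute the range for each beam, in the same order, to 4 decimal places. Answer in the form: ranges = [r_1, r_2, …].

beam 1: φ=-90°, α=75°
  direction (0.2588, 0.9659); cell (8,5); t to first gridline: x 1.3523, y 0.8800 (then +3.8637 / +1.0353)
    (8,6) via y @ 0.8800
    (9,6) via x @ 1.3523  # hit
  → r_1 = 1.3523
beam 2: φ=-45°, α=120°
  direction (-0.5000, 0.8660); cell (8,5); t to first gridline: x 1.3000, y 0.9815 (then +2.0000 / +1.1547)
    (8,6) via y @ 0.9815
    (7,6) via x @ 1.3000
    (7,7) via y @ 2.1362  # hit
  → r_2 = 2.1362
beam 3: φ=0°, α=165°
  direction (-0.9659, 0.2588); cell (8,5); t to first gridline: x 0.6729, y 3.2841 (then +1.0353 / +3.8637)
    (7,5) via x @ 0.6729
    (6,5) via x @ 1.7082
    (5,5) via x @ 2.7435
    (5,6) via y @ 3.2841
    (4,6) via x @ 3.7788
    (3,6) via x @ 4.8140
    (2,6) via x @ 5.8493  # hit
  → r_3 = 5.8493
beam 4: φ=45°, α=210°
  direction (-0.8660, -0.5000); cell (8,5); t to first gridline: x 0.7506, y 0.3000 (then +1.1547 / +2.0000)
    (8,4) via y @ 0.3000
    (7,4) via x @ 0.7506
    (6,4) via x @ 1.9053  # hit
  → r_4 = 1.9053
beam 5: φ=90°, α=255°
  direction (-0.2588, -0.9659); cell (8,5); t to first gridline: x 2.5114, y 0.1553 (then +3.8637 / +1.0353)
    (8,4) via y @ 0.1553
    (8,3) via y @ 1.1906
    (8,2) via y @ 2.2258
    (7,2) via x @ 2.5114
    (7,1) via y @ 3.2611
    (7,0) via y @ 4.2964  # hit
  → r_5 = 4.2964

ranges = [1.3523, 2.1362, 5.8493, 1.9053, 4.2964]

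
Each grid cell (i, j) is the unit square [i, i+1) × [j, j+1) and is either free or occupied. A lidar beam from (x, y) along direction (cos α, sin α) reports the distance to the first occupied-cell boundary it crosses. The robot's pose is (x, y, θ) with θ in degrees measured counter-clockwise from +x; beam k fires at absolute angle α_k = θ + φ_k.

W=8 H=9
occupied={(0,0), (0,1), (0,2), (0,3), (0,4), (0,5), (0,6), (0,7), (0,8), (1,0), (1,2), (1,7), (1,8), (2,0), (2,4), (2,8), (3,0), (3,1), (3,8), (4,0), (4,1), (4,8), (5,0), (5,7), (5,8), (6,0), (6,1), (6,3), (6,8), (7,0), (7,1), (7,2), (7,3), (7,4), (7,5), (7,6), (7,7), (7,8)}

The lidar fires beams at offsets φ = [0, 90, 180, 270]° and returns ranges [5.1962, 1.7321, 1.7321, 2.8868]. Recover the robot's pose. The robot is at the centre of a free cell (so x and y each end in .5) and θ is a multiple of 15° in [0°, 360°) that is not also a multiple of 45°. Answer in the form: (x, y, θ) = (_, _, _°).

The pose lattice has 34·16 = 544 candidates. Test each by forward raycasting.
  (2.5, 2.5, 150°): beam 1 = 0.5774 ≠ 5.1962 ✗
  (2.5, 2.5, 120°): beam 1 = 3.0000 ≠ 5.1962 ✗
  (1.5, 3.5, 120°): beam 1 = 1.0000 ≠ 5.1962 ✗
  (6.5, 4.5, 285°): beam 1 = 0.5176 ≠ 5.1962 ✗
  (3.5, 3.5, 165°): beam 1 = 2.5882 ≠ 5.1962 ✗
  …
  (3.5, 6.5, 300°): r_1=5.1962, r_2=1.7321, r_3=1.7321, r_4=2.8868 — all match ✓
Only this pose fits every beam.

(x, y, θ) = (3.5, 6.5, 300°)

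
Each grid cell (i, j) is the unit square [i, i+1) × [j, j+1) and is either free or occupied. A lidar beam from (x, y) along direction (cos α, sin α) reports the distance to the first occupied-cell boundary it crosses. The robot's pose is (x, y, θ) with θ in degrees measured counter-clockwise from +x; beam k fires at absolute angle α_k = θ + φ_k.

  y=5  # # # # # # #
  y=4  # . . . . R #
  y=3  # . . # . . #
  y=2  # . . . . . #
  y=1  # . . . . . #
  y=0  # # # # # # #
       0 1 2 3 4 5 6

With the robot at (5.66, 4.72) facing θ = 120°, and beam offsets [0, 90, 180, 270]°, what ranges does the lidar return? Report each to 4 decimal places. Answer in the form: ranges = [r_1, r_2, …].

beam 1: φ=0°, α=120°
  direction (-0.5000, 0.8660); cell (5,4); t to first gridline: x 1.3200, y 0.3233 (then +2.0000 / +1.1547)
    (5,5) via y @ 0.3233  # hit
  → r_1 = 0.3233
beam 2: φ=90°, α=210°
  direction (-0.8660, -0.5000); cell (5,4); t to first gridline: x 0.7621, y 1.4400 (then +1.1547 / +2.0000)
    (4,4) via x @ 0.7621
    (4,3) via y @ 1.4400
    (3,3) via x @ 1.9168  # hit
  → r_2 = 1.9168
beam 3: φ=180°, α=300°
  direction (0.5000, -0.8660); cell (5,4); t to first gridline: x 0.6800, y 0.8314 (then +2.0000 / +1.1547)
    (6,4) via x @ 0.6800  # hit
  → r_3 = 0.6800
beam 4: φ=270°, α=30°
  direction (0.8660, 0.5000); cell (5,4); t to first gridline: x 0.3926, y 0.5600 (then +1.1547 / +2.0000)
    (6,4) via x @ 0.3926  # hit
  → r_4 = 0.3926

ranges = [0.3233, 1.9168, 0.6800, 0.3926]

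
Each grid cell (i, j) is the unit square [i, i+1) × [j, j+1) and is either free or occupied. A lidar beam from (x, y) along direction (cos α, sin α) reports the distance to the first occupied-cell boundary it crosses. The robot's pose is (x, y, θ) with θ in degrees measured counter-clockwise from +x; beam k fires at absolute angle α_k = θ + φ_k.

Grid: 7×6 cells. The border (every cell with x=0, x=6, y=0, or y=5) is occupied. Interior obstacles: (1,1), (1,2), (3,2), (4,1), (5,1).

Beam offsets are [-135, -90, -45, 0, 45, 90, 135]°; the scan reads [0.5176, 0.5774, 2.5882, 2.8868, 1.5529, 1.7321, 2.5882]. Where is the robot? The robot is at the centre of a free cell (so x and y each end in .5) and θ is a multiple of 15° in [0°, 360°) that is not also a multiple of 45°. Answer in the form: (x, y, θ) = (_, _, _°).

(x, y, θ) = (3.5, 3.5, 30°)

The pose lattice has 15·16 = 240 candidates. Test each by forward raycasting.
  (2.5, 4.5, 30°): beam 1 = 1.9319 ≠ 0.5176 ✗
  (2.5, 3.5, 300°): beam 1 = 1.5529 ≠ 0.5176 ✗
  (4.5, 3.5, 330°): beam 1 = 2.5882 ≠ 0.5176 ✗
  (1.5, 4.5, 195°): beam 1 = 0.5774 ≠ 0.5176 ✗
  (2.5, 4.5, 330°): beam 1 = 1.5529 ≠ 0.5176 ✗
  …
  (3.5, 3.5, 30°): r_1=0.5176, r_2=0.5774, r_3=2.5882, r_4=2.8868, r_5=1.5529, r_6=1.7321, r_7=2.5882 — all match ✓
Only this pose fits every beam.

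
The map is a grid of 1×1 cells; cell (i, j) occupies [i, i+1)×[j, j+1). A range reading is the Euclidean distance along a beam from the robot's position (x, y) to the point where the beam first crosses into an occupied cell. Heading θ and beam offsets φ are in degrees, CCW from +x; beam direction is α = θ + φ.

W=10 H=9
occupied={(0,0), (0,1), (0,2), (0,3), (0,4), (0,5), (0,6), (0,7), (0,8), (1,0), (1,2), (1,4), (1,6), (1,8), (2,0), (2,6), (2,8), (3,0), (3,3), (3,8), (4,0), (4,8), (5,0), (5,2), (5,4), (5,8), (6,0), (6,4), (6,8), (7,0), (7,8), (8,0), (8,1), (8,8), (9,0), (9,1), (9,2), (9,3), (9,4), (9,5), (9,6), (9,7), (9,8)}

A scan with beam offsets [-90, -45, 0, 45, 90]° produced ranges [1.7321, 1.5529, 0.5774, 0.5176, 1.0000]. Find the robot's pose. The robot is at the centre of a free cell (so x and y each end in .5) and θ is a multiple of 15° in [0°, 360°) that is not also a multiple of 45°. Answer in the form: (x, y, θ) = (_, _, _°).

The pose lattice has 47·16 = 752 candidates. Test each by forward raycasting.
  (3.5, 5.5, 300°): beam 3 = 3.0000 ≠ 0.5774 ✗
  (7.5, 7.5, 345°): beam 1 = 2.5882 ≠ 1.7321 ✗
  (2.5, 4.5, 60°): beam 1 = 1.0000 ≠ 1.7321 ✗
  (5.5, 6.5, 345°): beam 1 = 1.5529 ≠ 1.7321 ✗
  (1.5, 3.5, 30°): beam 1 = 0.5774 ≠ 1.7321 ✗
  …
  (7.5, 7.5, 60°): r_1=1.7321, r_2=1.5529, r_3=0.5774, r_4=0.5176, r_5=1.0000 — all match ✓
Only this pose fits every beam.

(x, y, θ) = (7.5, 7.5, 60°)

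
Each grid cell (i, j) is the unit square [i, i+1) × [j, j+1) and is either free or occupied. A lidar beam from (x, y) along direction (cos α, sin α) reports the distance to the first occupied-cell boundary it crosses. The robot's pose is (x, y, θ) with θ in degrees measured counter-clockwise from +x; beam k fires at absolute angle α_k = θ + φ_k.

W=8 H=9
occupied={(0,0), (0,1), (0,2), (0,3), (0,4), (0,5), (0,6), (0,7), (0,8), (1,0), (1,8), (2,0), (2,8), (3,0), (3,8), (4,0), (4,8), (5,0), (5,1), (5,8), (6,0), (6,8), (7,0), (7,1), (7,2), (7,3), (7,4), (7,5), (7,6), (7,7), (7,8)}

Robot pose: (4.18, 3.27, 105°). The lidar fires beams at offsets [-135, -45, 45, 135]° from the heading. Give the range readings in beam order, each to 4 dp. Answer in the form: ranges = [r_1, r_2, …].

beam 1: φ=-135°, α=330°
  d=(0.8660,-0.5000)  start (4,3)  tX=0.9469 tY=0.5400  stride 1/|dx|=1.1547 1/|dy|=2.0000
    cross y-line → (4,2), t=0.5400
    cross x-line → (5,2), t=0.9469
    cross x-line → (6,2), t=2.1016
    cross y-line → (6,1), t=2.5400
    cross x-line → (7,1), t=3.2563 (wall)
  → r_1 = 3.2563
beam 2: φ=-45°, α=60°
  d=(0.5000,0.8660)  start (4,3)  tX=1.6400 tY=0.8429  stride 1/|dx|=2.0000 1/|dy|=1.1547
    cross y-line → (4,4), t=0.8429
    cross x-line → (5,4), t=1.6400
    cross y-line → (5,5), t=1.9976
    cross y-line → (5,6), t=3.1523
    cross x-line → (6,6), t=3.6400
    cross y-line → (6,7), t=4.3070
    cross y-line → (6,8), t=5.4617 (wall)
  → r_2 = 5.4617
beam 3: φ=45°, α=150°
  d=(-0.8660,0.5000)  start (4,3)  tX=0.2078 tY=1.4600  stride 1/|dx|=1.1547 1/|dy|=2.0000
    cross x-line → (3,3), t=0.2078
    cross x-line → (2,3), t=1.3625
    cross y-line → (2,4), t=1.4600
    cross x-line → (1,4), t=2.5172
    cross y-line → (1,5), t=3.4600
    cross x-line → (0,5), t=3.6719 (wall)
  → r_3 = 3.6719
beam 4: φ=135°, α=240°
  d=(-0.5000,-0.8660)  start (4,3)  tX=0.3600 tY=0.3118  stride 1/|dx|=2.0000 1/|dy|=1.1547
    cross y-line → (4,2), t=0.3118
    cross x-line → (3,2), t=0.3600
    cross y-line → (3,1), t=1.4665
    cross x-line → (2,1), t=2.3600
    cross y-line → (2,0), t=2.6212 (wall)
  → r_4 = 2.6212

ranges = [3.2563, 5.4617, 3.6719, 2.6212]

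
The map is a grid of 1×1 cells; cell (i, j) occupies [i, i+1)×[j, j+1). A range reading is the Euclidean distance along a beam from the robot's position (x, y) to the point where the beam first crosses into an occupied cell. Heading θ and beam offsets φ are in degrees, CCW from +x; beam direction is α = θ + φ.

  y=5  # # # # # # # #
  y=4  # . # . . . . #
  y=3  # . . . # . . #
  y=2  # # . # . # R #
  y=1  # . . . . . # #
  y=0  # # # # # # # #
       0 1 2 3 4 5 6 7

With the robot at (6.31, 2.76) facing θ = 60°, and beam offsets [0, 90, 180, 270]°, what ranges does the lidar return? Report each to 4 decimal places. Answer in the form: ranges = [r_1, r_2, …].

beam 1: φ=0°, α=60°
  direction (0.5000, 0.8660); cell (6,2); t to first gridline: x 1.3800, y 0.2771 (then +2.0000 / +1.1547)
    (6,3) via y @ 0.2771
    (7,3) via x @ 1.3800  # hit
  → r_1 = 1.3800
beam 2: φ=90°, α=150°
  direction (-0.8660, 0.5000); cell (6,2); t to first gridline: x 0.3580, y 0.4800 (then +1.1547 / +2.0000)
    (5,2) via x @ 0.3580  # hit
  → r_2 = 0.3580
beam 3: φ=180°, α=240°
  direction (-0.5000, -0.8660); cell (6,2); t to first gridline: x 0.6200, y 0.8776 (then +2.0000 / +1.1547)
    (5,2) via x @ 0.6200  # hit
  → r_3 = 0.6200
beam 4: φ=270°, α=330°
  direction (0.8660, -0.5000); cell (6,2); t to first gridline: x 0.7967, y 1.5200 (then +1.1547 / +2.0000)
    (7,2) via x @ 0.7967  # hit
  → r_4 = 0.7967

ranges = [1.3800, 0.3580, 0.6200, 0.7967]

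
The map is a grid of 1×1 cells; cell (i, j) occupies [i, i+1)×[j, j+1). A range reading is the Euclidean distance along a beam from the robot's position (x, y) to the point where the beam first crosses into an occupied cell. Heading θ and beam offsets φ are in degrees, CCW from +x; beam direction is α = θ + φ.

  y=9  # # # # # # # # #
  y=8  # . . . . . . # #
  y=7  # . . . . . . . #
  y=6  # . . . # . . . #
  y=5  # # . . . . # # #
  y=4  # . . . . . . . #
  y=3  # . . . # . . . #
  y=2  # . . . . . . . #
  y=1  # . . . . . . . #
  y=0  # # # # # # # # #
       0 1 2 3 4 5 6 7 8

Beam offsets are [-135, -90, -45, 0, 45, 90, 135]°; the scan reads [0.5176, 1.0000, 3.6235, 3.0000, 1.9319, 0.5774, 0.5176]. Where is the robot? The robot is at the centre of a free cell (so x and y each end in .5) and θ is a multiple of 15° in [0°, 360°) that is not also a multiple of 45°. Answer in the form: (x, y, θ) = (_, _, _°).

Candidates: 50 free-cell centres × 16 headings = 800 poses. Raycast each; keep the one whose scan matches to 4 dp.
  (1.5, 7.5, 30°): beam 1 = 1.5529 ≠ 0.5176 ✗
  (1.5, 1.5, 15°): beam 1 = 0.5774 ≠ 0.5176 ✗
  (4.5, 8.5, 210°): beam 2 = 0.5774 ≠ 1.0000 ✗
  (5.5, 6.5, 60°): beam 1 = 5.6940 ≠ 0.5176 ✗
  …
  (7.5, 1.5, 150°): r_1=0.5176, r_2=1.0000, r_3=3.6235, r_4=3.0000, r_5=1.9319, r_6=0.5774, r_7=0.5176 — all match ✓
Only this pose fits every beam.

(x, y, θ) = (7.5, 1.5, 150°)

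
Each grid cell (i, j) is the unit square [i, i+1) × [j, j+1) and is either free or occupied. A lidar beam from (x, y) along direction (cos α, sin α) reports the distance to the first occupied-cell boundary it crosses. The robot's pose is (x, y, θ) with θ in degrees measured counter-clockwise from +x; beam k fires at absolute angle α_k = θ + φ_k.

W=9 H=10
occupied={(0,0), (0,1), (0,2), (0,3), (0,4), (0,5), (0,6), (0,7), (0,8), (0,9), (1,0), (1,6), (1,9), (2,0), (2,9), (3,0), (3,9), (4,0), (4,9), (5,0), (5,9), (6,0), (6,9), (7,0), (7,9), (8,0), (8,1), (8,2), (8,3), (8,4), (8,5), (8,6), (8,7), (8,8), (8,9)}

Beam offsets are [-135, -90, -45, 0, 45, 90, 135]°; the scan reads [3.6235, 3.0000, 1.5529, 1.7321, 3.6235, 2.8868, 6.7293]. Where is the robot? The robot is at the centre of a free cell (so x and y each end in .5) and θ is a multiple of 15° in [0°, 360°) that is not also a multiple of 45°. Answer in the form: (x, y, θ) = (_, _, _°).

Candidates: 55 free-cell centres × 16 headings = 880 poses. Raycast each; keep the one whose scan matches to 4 dp.
  (4.5, 2.5, 150°): beam 2 = 7.0000 ≠ 3.0000 ✗
  (2.5, 6.5, 105°): beam 1 = 6.3509 ≠ 3.6235 ✗
  (6.5, 2.5, 150°): beam 1 = 1.5529 ≠ 3.6235 ✗
  (7.5, 7.5, 105°): beam 1 = 0.5774 ≠ 3.6235 ✗
  …
  (4.5, 7.5, 120°): r_1=3.6235, r_2=3.0000, r_3=1.5529, r_4=1.7321, r_5=3.6235, r_6=2.8868, r_7=6.7293 — all match ✓
Only this pose fits every beam.

(x, y, θ) = (4.5, 7.5, 120°)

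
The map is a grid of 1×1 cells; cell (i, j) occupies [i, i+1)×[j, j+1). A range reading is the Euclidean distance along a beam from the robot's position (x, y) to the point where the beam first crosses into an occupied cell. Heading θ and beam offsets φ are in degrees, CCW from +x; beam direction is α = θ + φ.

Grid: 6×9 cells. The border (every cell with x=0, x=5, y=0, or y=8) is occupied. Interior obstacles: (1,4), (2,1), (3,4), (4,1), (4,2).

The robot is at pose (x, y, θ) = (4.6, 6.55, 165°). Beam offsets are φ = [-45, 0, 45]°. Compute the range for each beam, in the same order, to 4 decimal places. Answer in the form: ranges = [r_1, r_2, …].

beam 1: φ=-45°, α=120°
  cosα=-0.5000 sinα=0.8660 | (4,6) | tMaxX 1.2000 tMaxY 0.5196 | tΔX 2.0000 tΔY 1.1547
    t=0.5196 [y] (4,7)
    t=1.2000 [x] (3,7)
    t=1.6743 [y] (3,8) — stop
  → r_1 = 1.6743
beam 2: φ=0°, α=165°
  cosα=-0.9659 sinα=0.2588 | (4,6) | tMaxX 0.6212 tMaxY 1.7387 | tΔX 1.0353 tΔY 3.8637
    t=0.6212 [x] (3,6)
    t=1.6564 [x] (2,6)
    t=1.7387 [y] (2,7)
    t=2.6917 [x] (1,7)
    t=3.7270 [x] (0,7) — stop
  → r_2 = 3.7270
beam 3: φ=45°, α=210°
  cosα=-0.8660 sinα=-0.5000 | (4,6) | tMaxX 0.6928 tMaxY 1.1000 | tΔX 1.1547 tΔY 2.0000
    t=0.6928 [x] (3,6)
    t=1.1000 [y] (3,5)
    t=1.8475 [x] (2,5)
    t=3.0022 [x] (1,5)
    t=3.1000 [y] (1,4) — stop
  → r_3 = 3.1000

ranges = [1.6743, 3.7270, 3.1000]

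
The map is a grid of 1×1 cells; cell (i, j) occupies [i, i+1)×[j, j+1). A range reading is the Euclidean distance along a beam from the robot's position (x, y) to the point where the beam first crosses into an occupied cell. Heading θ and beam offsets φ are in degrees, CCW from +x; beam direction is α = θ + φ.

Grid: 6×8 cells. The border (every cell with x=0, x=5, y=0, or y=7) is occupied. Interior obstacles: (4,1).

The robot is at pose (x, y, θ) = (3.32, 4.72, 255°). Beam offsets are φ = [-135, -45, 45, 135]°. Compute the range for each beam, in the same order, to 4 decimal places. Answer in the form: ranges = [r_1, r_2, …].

ranges = [2.6327, 2.6789, 3.1408, 1.9399]

beam 1: φ=-135°, α=120°
  dir = (cos 120°, sin 120°) = (-0.5000, 0.8660); from cell (3,4)
  next x-line at t=0.6400, next y-line at t=0.3233; Δt_x=2.0000, Δt_y=1.1547
    y: enter (3,5) at t=0.3233
    x: enter (2,5) at t=0.6400
    y: enter (2,6) at t=1.4780
    y: enter (2,7) at t=2.6327 ← occupied
  → r_1 = 2.6327
beam 2: φ=-45°, α=210°
  dir = (cos 210°, sin 210°) = (-0.8660, -0.5000); from cell (3,4)
  next x-line at t=0.3695, next y-line at t=1.4400; Δt_x=1.1547, Δt_y=2.0000
    x: enter (2,4) at t=0.3695
    y: enter (2,3) at t=1.4400
    x: enter (1,3) at t=1.5242
    x: enter (0,3) at t=2.6789 ← occupied
  → r_2 = 2.6789
beam 3: φ=45°, α=300°
  dir = (cos 300°, sin 300°) = (0.5000, -0.8660); from cell (3,4)
  next x-line at t=1.3600, next y-line at t=0.8314; Δt_x=2.0000, Δt_y=1.1547
    y: enter (3,3) at t=0.8314
    x: enter (4,3) at t=1.3600
    y: enter (4,2) at t=1.9861
    y: enter (4,1) at t=3.1408 ← occupied
  → r_3 = 3.1408
beam 4: φ=135°, α=30°
  dir = (cos 30°, sin 30°) = (0.8660, 0.5000); from cell (3,4)
  next x-line at t=0.7852, next y-line at t=0.5600; Δt_x=1.1547, Δt_y=2.0000
    y: enter (3,5) at t=0.5600
    x: enter (4,5) at t=0.7852
    x: enter (5,5) at t=1.9399 ← occupied
  → r_4 = 1.9399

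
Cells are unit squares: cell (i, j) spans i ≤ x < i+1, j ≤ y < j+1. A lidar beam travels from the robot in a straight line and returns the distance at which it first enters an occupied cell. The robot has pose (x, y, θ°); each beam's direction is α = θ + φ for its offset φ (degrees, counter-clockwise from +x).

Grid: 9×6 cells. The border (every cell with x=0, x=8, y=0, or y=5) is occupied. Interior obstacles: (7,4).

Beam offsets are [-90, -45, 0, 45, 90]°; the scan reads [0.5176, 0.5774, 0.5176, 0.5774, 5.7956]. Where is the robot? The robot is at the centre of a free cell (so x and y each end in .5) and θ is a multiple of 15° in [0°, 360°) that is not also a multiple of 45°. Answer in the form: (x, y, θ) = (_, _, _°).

The pose lattice has 27·16 = 432 candidates. Test each by forward raycasting.
  (3.5, 3.5, 255°): beam 1 = 2.5882 ≠ 0.5176 ✗
  (4.5, 2.5, 30°): beam 1 = 1.7321 ≠ 0.5176 ✗
  (2.5, 2.5, 105°): beam 1 = 5.6940 ≠ 0.5176 ✗
  (5.5, 3.5, 285°): beam 1 = 4.6587 ≠ 0.5176 ✗
  …
  (7.5, 3.5, 75°): r_1=0.5176, r_2=0.5774, r_3=0.5176, r_4=0.5774, r_5=5.7956 — all match ✓
No second candidate reproduces the full scan.

(x, y, θ) = (7.5, 3.5, 75°)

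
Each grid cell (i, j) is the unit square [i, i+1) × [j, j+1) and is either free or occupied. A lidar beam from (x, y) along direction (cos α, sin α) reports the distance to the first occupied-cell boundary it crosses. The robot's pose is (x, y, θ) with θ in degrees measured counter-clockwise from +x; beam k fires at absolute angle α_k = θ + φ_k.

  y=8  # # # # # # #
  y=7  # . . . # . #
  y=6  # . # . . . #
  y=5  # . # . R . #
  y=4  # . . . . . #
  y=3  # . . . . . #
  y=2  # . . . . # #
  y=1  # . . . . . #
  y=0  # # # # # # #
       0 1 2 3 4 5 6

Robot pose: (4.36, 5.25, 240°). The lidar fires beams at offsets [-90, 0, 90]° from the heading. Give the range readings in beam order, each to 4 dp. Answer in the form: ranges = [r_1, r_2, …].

beam 1: φ=-90°, α=150°
  cosα=-0.8660 sinα=0.5000 | (4,5) | tMaxX 0.4157 tMaxY 1.5000 | tΔX 1.1547 tΔY 2.0000
    t=0.4157 [x] (3,5)
    t=1.5000 [y] (3,6)
    t=1.5704 [x] (2,6) — stop
  → r_1 = 1.5704
beam 2: φ=0°, α=240°
  cosα=-0.5000 sinα=-0.8660 | (4,5) | tMaxX 0.7200 tMaxY 0.2887 | tΔX 2.0000 tΔY 1.1547
    t=0.2887 [y] (4,4)
    t=0.7200 [x] (3,4)
    t=1.4434 [y] (3,3)
    t=2.5981 [y] (3,2)
    t=2.7200 [x] (2,2)
    t=3.7528 [y] (2,1)
    t=4.7200 [x] (1,1)
    t=4.9075 [y] (1,0) — stop
  → r_2 = 4.9075
beam 3: φ=90°, α=330°
  cosα=0.8660 sinα=-0.5000 | (4,5) | tMaxX 0.7390 tMaxY 0.5000 | tΔX 1.1547 tΔY 2.0000
    t=0.5000 [y] (4,4)
    t=0.7390 [x] (5,4)
    t=1.8937 [x] (6,4) — stop
  → r_3 = 1.8937

ranges = [1.5704, 4.9075, 1.8937]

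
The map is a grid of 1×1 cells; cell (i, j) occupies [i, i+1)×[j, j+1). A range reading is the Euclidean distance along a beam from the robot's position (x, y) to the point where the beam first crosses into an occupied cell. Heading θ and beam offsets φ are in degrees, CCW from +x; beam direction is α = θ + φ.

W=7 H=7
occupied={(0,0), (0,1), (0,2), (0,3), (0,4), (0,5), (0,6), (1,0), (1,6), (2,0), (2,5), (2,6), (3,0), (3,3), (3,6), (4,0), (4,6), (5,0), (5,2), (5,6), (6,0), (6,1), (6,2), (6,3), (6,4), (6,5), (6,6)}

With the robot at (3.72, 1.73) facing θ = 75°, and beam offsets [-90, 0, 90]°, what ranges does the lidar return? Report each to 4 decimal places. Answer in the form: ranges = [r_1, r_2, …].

beam 1: φ=-90°, α=345°
  cosα=0.9659 sinα=-0.2588 | (3,1) | tMaxX 0.2899 tMaxY 2.8205 | tΔX 1.0353 tΔY 3.8637
    t=0.2899 [x] (4,1)
    t=1.3252 [x] (5,1)
    t=2.3604 [x] (6,1) — stop
  → r_1 = 2.3604
beam 2: φ=0°, α=75°
  cosα=0.2588 sinα=0.9659 | (3,1) | tMaxX 1.0818 tMaxY 0.2795 | tΔX 3.8637 tΔY 1.0353
    t=0.2795 [y] (3,2)
    t=1.0818 [x] (4,2)
    t=1.3148 [y] (4,3)
    t=2.3501 [y] (4,4)
    t=3.3854 [y] (4,5)
    t=4.4206 [y] (4,6) — stop
  → r_2 = 4.4206
beam 3: φ=90°, α=165°
  cosα=-0.9659 sinα=0.2588 | (3,1) | tMaxX 0.7454 tMaxY 1.0432 | tΔX 1.0353 tΔY 3.8637
    t=0.7454 [x] (2,1)
    t=1.0432 [y] (2,2)
    t=1.7807 [x] (1,2)
    t=2.8160 [x] (0,2) — stop
  → r_3 = 2.8160

ranges = [2.3604, 4.4206, 2.8160]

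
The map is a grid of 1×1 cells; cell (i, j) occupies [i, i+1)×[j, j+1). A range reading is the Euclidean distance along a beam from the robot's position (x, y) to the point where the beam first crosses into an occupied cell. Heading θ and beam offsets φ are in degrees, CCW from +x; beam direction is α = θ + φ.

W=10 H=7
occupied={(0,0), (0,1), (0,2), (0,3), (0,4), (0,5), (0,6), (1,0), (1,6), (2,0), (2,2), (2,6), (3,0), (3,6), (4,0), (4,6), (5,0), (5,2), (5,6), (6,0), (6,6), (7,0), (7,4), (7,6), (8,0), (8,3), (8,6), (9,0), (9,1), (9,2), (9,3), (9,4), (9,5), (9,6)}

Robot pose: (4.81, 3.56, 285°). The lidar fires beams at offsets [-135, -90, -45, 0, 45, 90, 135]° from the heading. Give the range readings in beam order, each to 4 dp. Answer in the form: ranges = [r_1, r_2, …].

beam 1: φ=-135°, α=150°
  cosα=-0.8660 sinα=0.5000 | (4,3) | tMaxX 0.9353 tMaxY 0.8800 | tΔX 1.1547 tΔY 2.0000
    t=0.8800 [y] (4,4)
    t=0.9353 [x] (3,4)
    t=2.0900 [x] (2,4)
    t=2.8800 [y] (2,5)
    t=3.2447 [x] (1,5)
    t=4.3994 [x] (0,5) — stop
  → r_1 = 4.3994
beam 2: φ=-90°, α=195°
  cosα=-0.9659 sinα=-0.2588 | (4,3) | tMaxX 0.8386 tMaxY 2.1637 | tΔX 1.0353 tΔY 3.8637
    t=0.8386 [x] (3,3)
    t=1.8738 [x] (2,3)
    t=2.1637 [y] (2,2) — stop
  → r_2 = 2.1637
beam 3: φ=-45°, α=240°
  cosα=-0.5000 sinα=-0.8660 | (4,3) | tMaxX 1.6200 tMaxY 0.6466 | tΔX 2.0000 tΔY 1.1547
    t=0.6466 [y] (4,2)
    t=1.6200 [x] (3,2)
    t=1.8013 [y] (3,1)
    t=2.9560 [y] (3,0) — stop
  → r_3 = 2.9560
beam 4: φ=0°, α=285°
  cosα=0.2588 sinα=-0.9659 | (4,3) | tMaxX 0.7341 tMaxY 0.5798 | tΔX 3.8637 tΔY 1.0353
    t=0.5798 [y] (4,2)
    t=0.7341 [x] (5,2) — stop
  → r_4 = 0.7341
beam 5: φ=45°, α=330°
  cosα=0.8660 sinα=-0.5000 | (4,3) | tMaxX 0.2194 tMaxY 1.1200 | tΔX 1.1547 tΔY 2.0000
    t=0.2194 [x] (5,3)
    t=1.1200 [y] (5,2) — stop
  → r_5 = 1.1200
beam 6: φ=90°, α=15°
  cosα=0.9659 sinα=0.2588 | (4,3) | tMaxX 0.1967 tMaxY 1.7000 | tΔX 1.0353 tΔY 3.8637
    t=0.1967 [x] (5,3)
    t=1.2320 [x] (6,3)
    t=1.7000 [y] (6,4)
    t=2.2673 [x] (7,4) — stop
  → r_6 = 2.2673
beam 7: φ=135°, α=60°
  cosα=0.5000 sinα=0.8660 | (4,3) | tMaxX 0.3800 tMaxY 0.5081 | tΔX 2.0000 tΔY 1.1547
    t=0.3800 [x] (5,3)
    t=0.5081 [y] (5,4)
    t=1.6628 [y] (5,5)
    t=2.3800 [x] (6,5)
    t=2.8175 [y] (6,6) — stop
  → r_7 = 2.8175

ranges = [4.3994, 2.1637, 2.9560, 0.7341, 1.1200, 2.2673, 2.8175]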